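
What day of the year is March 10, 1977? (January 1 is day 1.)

69

Days in months before March: 31 + 28 = 59.
Plus 10 days into March → day 69.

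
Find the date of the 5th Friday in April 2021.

The first Friday of April 2021 is April 2.
The 5th Friday is 4 weeks later: 2 + 28 = 30.

April 30, 2021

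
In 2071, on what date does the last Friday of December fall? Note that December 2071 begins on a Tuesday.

December 25, 2071

December 2071 begins on a Tuesday, so the first Friday is December 4 (3 days later).
December 2071 has 31 days. Adding weeks: 4, 11, 18, 25 — the last one ≤ 31 is the 25th.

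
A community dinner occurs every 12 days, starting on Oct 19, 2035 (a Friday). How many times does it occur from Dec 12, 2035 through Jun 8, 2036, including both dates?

Occurrences land 12·i days after Oct 19, 2035 for i = 0, 1, 2, …
Dec 12, 2035 is 54 days after the start; 54 ÷ 12 = 4 remainder 6; since the remainder is 6, round up to i = 5. First occurrence in the window: #6 on Dec 18, 2035 (5×12 = 60 days in).
Jun 8, 2036 is 233 days after the start; 233 ÷ 12 = 19 remainder 5. Last occurrence in the window: #20 on Jun 3, 2036.
Occurrences #6 through #20: 15 in total.

15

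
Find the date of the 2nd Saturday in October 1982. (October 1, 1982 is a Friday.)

October 9, 1982

October 1982 begins on a Friday, so the first Saturday is October 2 (1 day later).
The 2nd Saturday is 1 weeks later: 2 + 7 = 9.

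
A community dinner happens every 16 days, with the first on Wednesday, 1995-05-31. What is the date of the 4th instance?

The 4th occurrence is 3 intervals after the first: 3 × 16 = 48 days after 1995-05-31.
May has 31 days — 0 days to the end of May leaves 48.
June has 30 days (18 left).
18 days into July → 1995-07-18.

1995-07-18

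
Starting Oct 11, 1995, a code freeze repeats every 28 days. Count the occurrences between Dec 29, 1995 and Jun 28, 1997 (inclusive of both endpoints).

20

Occurrences land 28·i days after Oct 11, 1995 for i = 0, 1, 2, …
Dec 29, 1995 is 79 days after the start; 79 ÷ 28 = 2 remainder 23; since the remainder is 23, round up to i = 3. First occurrence in the window: #4 on Jan 3, 1996 (3×28 = 84 days in).
Jun 28, 1997 is 626 days after the start; 626 ÷ 28 = 22 remainder 10. Last occurrence in the window: #23 on Jun 18, 1997.
Occurrences #4 through #23: 20 in total.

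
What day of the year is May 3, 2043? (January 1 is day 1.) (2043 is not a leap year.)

123

Days in months before May: 31 + 28 + 31 + 30 = 120.
Plus 3 days into May → day 123.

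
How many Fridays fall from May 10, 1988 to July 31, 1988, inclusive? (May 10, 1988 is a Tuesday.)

12

May 10, 1988 is a Tuesday; the first Friday on or after it is May 13, 1988 (3 days later).
From May 13, 1988 to July 31, 1988: 18 + 30 + 31 = 79 days (rest of May, June, July).
79 ÷ 7 = 11 full weeks with remainder 2, so 11 more Fridays after the first → 12.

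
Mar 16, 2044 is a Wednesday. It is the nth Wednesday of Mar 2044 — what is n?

Day 16 falls in week ⌈16/7⌉ of the month.
Days 1–7 hold the 1st Wednesday, 8–14 the 2nd, 15–21 the 3rd, 22–28 the 4th, 29–31 the 5th.
16 is in the range for the 3rd.

3rd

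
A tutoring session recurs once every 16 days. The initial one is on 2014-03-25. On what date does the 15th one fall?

2014-11-04

The 15th occurrence is 14 intervals after the first: 14 × 16 = 224 days after 2014-03-25.
March has 31 days — 6 days to the end of March leaves 218.
April has 30 days (188 left).
May has 31 days (157 left).
June has 30 days (127 left).
July has 31 days (96 left).
August has 31 days (65 left).
September has 30 days (35 left).
October has 31 days (4 left).
4 days into November → 2014-11-04.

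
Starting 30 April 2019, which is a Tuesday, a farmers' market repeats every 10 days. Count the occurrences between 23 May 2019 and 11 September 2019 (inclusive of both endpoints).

11

Occurrences land 10·i days after 30 April 2019 for i = 0, 1, 2, …
23 May 2019 is 23 days after the start; 23 ÷ 10 = 2 remainder 3; since the remainder is 3, round up to i = 3. First occurrence in the window: #4 on 30 May 2019 (3×10 = 30 days in).
11 September 2019 is 134 days after the start; 134 ÷ 10 = 13 remainder 4. Last occurrence in the window: #14 on 7 September 2019.
Occurrences #4 through #14: 11 in total.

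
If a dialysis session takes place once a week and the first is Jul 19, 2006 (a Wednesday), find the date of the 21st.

The 21st occurrence is 20 intervals after the first: 20 × 7 = 140 days after Jul 19, 2006.
Jul has 31 days — 12 days to the end of Jul leaves 128.
Aug has 31 days (97 left).
Sep has 30 days (67 left).
Oct has 31 days (36 left).
Nov has 30 days (6 left).
6 days into Dec → Dec 6, 2006.

Dec 6, 2006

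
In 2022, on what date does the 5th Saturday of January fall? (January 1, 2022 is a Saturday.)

29 January 2022

January 2022 begins on a Saturday, so the first Saturday is January 1.
The 5th Saturday is 4 weeks later: 1 + 28 = 29.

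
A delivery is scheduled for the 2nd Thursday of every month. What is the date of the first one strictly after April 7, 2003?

April 2003 starts on a Tuesday; its first Thursday is the 3rd, so the 2nd Thursday is the 10th — April 10, 2003.
April 10, 2003 is after April 7, 2003, so that is the next one.

April 10, 2003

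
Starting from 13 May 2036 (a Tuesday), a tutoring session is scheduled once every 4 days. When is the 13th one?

30 June 2036

The 13th occurrence is 12 intervals after the first: 12 × 4 = 48 days after 13 May 2036.
May has 31 days — 18 days to the end of May leaves 30.
30 days into June → 30 June 2036.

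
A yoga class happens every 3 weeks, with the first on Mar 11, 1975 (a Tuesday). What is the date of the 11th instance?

The 11th occurrence is 10 intervals after the first: 10 × 21 = 210 days after Mar 11, 1975.
Mar has 31 days — 20 days to the end of Mar leaves 190.
Apr has 30 days (160 left).
May has 31 days (129 left).
Jun has 30 days (99 left).
Jul has 31 days (68 left).
Aug has 31 days (37 left).
Sep has 30 days (7 left).
7 days into Oct → Oct 7, 1975.

Oct 7, 1975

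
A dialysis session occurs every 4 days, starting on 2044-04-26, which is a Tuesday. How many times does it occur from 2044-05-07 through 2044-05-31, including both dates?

Occurrences land 4·i days after 2044-04-26 for i = 0, 1, 2, …
2044-05-07 is 11 days after the start; 11 ÷ 4 = 2 remainder 3; since the remainder is 3, round up to i = 3. First occurrence in the window: #4 on 2044-05-08 (3×4 = 12 days in).
2044-05-31 is 35 days after the start; 35 ÷ 4 = 8 remainder 3. Last occurrence in the window: #9 on 2044-05-28.
Occurrences #4 through #9: 6 in total.

6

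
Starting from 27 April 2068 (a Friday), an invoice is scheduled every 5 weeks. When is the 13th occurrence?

21 June 2069

The 13th occurrence is 12 intervals after the first: 12 × 35 = 420 days after 27 April 2068.
April has 30 days — 3 days to the end of April leaves 417.
From end of April to end of 2068 is 245 days (172 left).
January has 31 days (141 left).
February has 28 days (113 left).
March has 31 days (82 left).
April has 30 days (52 left).
May has 31 days (21 left).
21 days into June → 21 June 2069.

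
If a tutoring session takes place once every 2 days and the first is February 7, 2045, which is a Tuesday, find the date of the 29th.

April 4, 2045

The 29th occurrence is 28 intervals after the first: 28 × 2 = 56 days after February 7, 2045.
February has 28 days — 21 days to the end of February leaves 35.
March has 31 days (4 left).
4 days into April → April 4, 2045.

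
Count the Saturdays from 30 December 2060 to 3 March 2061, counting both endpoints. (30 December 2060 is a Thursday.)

9

30 December 2060 is a Thursday; the first Saturday on or after it is 1 January 2061 (2 days later).
From 1 January 2061 to 3 March 2061: 30 + 28 + 3 = 61 days (rest of January, February, March).
61 ÷ 7 = 8 full weeks with remainder 5, so 8 more Saturdays after the first → 9.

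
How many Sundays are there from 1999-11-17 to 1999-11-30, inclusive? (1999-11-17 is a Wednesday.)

2

1999-11-17 is a Wednesday; the first Sunday on or after it is 1999-11-21 (4 days later).
From 1999-11-21 to 1999-11-30 is 30 − 21 = 9 days.
9 ÷ 7 = 1 full weeks with remainder 2, so 1 more Sundays after the first → 2.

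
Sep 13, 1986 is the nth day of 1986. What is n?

256

Days in months before Sep: 31 + 28 + 31 + 30 + 31 + 30 + 31 + 31 = 243.
Plus 13 days into Sep → day 256.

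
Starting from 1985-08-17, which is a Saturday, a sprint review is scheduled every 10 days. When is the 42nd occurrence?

1986-10-01

The 42nd occurrence is 41 intervals after the first: 41 × 10 = 410 days after 1985-08-17.
August has 31 days — 14 days to the end of August leaves 396.
September has 30 days (366 left).
October has 31 days (335 left).
November has 30 days (305 left).
December has 31 days (274 left).
January has 31 days (243 left).
February has 28 days (215 left).
March has 31 days (184 left).
April has 30 days (154 left).
May has 31 days (123 left).
June has 30 days (93 left).
July has 31 days (62 left).
August has 31 days (31 left).
September has 30 days (1 left).
1 day into October → 1986-10-01.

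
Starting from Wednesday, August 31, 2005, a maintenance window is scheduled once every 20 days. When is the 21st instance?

October 5, 2006

The 21st occurrence is 20 intervals after the first: 20 × 20 = 400 days after August 31, 2005.
August has 31 days — 0 days to the end of August leaves 400.
September has 30 days (370 left).
October has 31 days (339 left).
November has 30 days (309 left).
December has 31 days (278 left).
January has 31 days (247 left).
February has 28 days (219 left).
March has 31 days (188 left).
April has 30 days (158 left).
May has 31 days (127 left).
June has 30 days (97 left).
July has 31 days (66 left).
August has 31 days (35 left).
September has 30 days (5 left).
5 days into October → October 5, 2006.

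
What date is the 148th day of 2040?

January has 31 days (148 − 31 = 117 remain).
February has 29 days (117 − 29 = 88 remain).
March has 31 days (88 − 31 = 57 remain).
April has 30 days (57 − 30 = 27 remain).
27 into May → May 27.

May 27, 2040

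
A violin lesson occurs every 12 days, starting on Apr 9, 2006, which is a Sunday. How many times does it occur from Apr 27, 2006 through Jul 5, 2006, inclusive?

Occurrences land 12·i days after Apr 9, 2006 for i = 0, 1, 2, …
Apr 27, 2006 is 18 days after the start; 18 ÷ 12 = 1 remainder 6; since the remainder is 6, round up to i = 2. First occurrence in the window: #3 on May 3, 2006 (2×12 = 24 days in).
Jul 5, 2006 is 87 days after the start; 87 ÷ 12 = 7 remainder 3. Last occurrence in the window: #8 on Jul 2, 2006.
Occurrences #3 through #8: 6 in total.

6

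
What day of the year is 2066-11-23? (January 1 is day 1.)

327

Days in months before November: 31 + 28 + 31 + 30 + 31 + 30 + 31 + 31 + 30 + 31 = 304.
Plus 23 days into November → day 327.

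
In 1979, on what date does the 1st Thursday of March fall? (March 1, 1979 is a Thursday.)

March 1979 begins on a Thursday, so the first Thursday is March 1.

1979-03-01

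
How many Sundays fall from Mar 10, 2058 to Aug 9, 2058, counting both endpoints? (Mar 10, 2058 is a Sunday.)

Mar 10, 2058 is a Sunday; the first Sunday on or after it is Mar 10, 2058.
From Mar 10, 2058 to Aug 9, 2058: 21 + 30 + 31 + 30 + 31 + 9 = 152 days (rest of Mar, Apr, May, Jun, Jul, Aug).
152 ÷ 7 = 21 full weeks with remainder 5, so 21 more Sundays after the first → 22.

22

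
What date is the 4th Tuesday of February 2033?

2033-02-22

February 2033 begins on a Tuesday, so the first Tuesday is February 1.
The 4th Tuesday is 3 weeks later: 1 + 21 = 22.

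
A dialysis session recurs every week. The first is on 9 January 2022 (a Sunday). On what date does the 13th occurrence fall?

The 13th occurrence is 12 intervals after the first: 12 × 7 = 84 days after 9 January 2022.
January has 31 days — 22 days to the end of January leaves 62.
February has 28 days (34 left).
March has 31 days (3 left).
3 days into April → 3 April 2022.

3 April 2022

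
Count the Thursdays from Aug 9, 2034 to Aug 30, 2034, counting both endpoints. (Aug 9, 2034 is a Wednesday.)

Aug 9, 2034 is a Wednesday; the first Thursday on or after it is Aug 10, 2034 (1 day later).
From Aug 10, 2034 to Aug 30, 2034 is 30 − 10 = 20 days.
20 ÷ 7 = 2 full weeks with remainder 6, so 2 more Thursdays after the first → 3.

3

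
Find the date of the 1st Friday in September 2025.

5 September 2025

September 2025 begins on a Monday, so the first Friday is September 5 (4 days later).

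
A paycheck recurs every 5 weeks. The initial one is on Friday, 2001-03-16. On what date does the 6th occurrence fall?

2001-09-07

The 6th occurrence is 5 intervals after the first: 5 × 35 = 175 days after 2001-03-16.
March has 31 days — 15 days to the end of March leaves 160.
April has 30 days (130 left).
May has 31 days (99 left).
June has 30 days (69 left).
July has 31 days (38 left).
August has 31 days (7 left).
7 days into September → 2001-09-07.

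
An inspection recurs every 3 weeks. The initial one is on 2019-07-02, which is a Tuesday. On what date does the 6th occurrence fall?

2019-10-15

The 6th occurrence is 5 intervals after the first: 5 × 21 = 105 days after 2019-07-02.
July has 31 days — 29 days to the end of July leaves 76.
August has 31 days (45 left).
September has 30 days (15 left).
15 days into October → 2019-10-15.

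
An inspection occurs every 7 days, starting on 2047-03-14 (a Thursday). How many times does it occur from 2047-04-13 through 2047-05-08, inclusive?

Occurrences land 7·i days after 2047-03-14 for i = 0, 1, 2, …
2047-04-13 is 30 days after the start; 30 ÷ 7 = 4 remainder 2; since the remainder is 2, round up to i = 5. First occurrence in the window: #6 on 2047-04-18 (5×7 = 35 days in).
2047-05-08 is 55 days after the start; 55 ÷ 7 = 7 remainder 6. Last occurrence in the window: #8 on 2047-05-02.
Occurrences #6 through #8: 3 in total.

3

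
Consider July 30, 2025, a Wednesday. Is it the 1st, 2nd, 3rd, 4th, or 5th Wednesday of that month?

5th

Day 30 falls in week ⌈30/7⌉ of the month.
Days 1–7 hold the 1st Wednesday, 8–14 the 2nd, 15–21 the 3rd, 22–28 the 4th, 29–31 the 5th.
30 is in the range for the 5th.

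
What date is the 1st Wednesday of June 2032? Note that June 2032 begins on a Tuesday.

June 2032 begins on a Tuesday, so the first Wednesday is June 2 (1 day later).

June 2, 2032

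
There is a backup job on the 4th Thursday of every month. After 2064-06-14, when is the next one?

June 2064 starts on a Sunday; its first Thursday is the 5th, so the 4th Thursday is the 26th — 2064-06-26.
2064-06-26 is after 2064-06-14, so that is the next one.

2064-06-26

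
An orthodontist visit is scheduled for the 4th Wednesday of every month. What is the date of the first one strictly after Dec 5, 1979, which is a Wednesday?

Dec 26, 1979

Dec 1979 starts on a Saturday; its first Wednesday is the 5th, so the 4th Wednesday is the 26th — Dec 26, 1979.
Dec 26, 1979 is after Dec 5, 1979, so that is the next one.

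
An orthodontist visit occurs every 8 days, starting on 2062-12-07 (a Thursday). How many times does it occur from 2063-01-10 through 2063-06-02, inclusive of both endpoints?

Occurrences land 8·i days after 2062-12-07 for i = 0, 1, 2, …
2063-01-10 is 34 days after the start; 34 ÷ 8 = 4 remainder 2; since the remainder is 2, round up to i = 5. First occurrence in the window: #6 on 2063-01-16 (5×8 = 40 days in).
2063-06-02 is 177 days after the start; 177 ÷ 8 = 22 remainder 1. Last occurrence in the window: #23 on 2063-06-01.
Occurrences #6 through #23: 18 in total.

18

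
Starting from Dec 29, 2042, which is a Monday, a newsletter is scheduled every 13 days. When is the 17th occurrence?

Jul 25, 2043

The 17th occurrence is 16 intervals after the first: 16 × 13 = 208 days after Dec 29, 2042.
Dec has 31 days — 2 days to the end of Dec leaves 206.
Jan has 31 days (175 left).
Feb has 28 days (147 left).
Mar has 31 days (116 left).
Apr has 30 days (86 left).
May has 31 days (55 left).
Jun has 30 days (25 left).
25 days into Jul → Jul 25, 2043.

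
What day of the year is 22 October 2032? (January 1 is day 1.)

Days in months before October: 31 + 29 + 31 + 30 + 31 + 30 + 31 + 31 + 30 = 274.
Plus 22 days into October → day 296.

296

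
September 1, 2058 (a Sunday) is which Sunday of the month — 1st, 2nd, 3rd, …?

1st

Day 1 falls in week ⌈1/7⌉ of the month.
Days 1–7 hold the 1st Sunday, 8–14 the 2nd, 15–21 the 3rd, 22–28 the 4th, 29–31 the 5th.
1 is in the range for the 1st.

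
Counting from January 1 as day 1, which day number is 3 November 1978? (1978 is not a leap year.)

Days in months before November: 31 + 28 + 31 + 30 + 31 + 30 + 31 + 31 + 30 + 31 = 304.
Plus 3 days into November → day 307.

307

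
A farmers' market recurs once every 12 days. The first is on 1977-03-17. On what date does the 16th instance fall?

1977-09-13

The 16th occurrence is 15 intervals after the first: 15 × 12 = 180 days after 1977-03-17.
March has 31 days — 14 days to the end of March leaves 166.
April has 30 days (136 left).
May has 31 days (105 left).
June has 30 days (75 left).
July has 31 days (44 left).
August has 31 days (13 left).
13 days into September → 1977-09-13.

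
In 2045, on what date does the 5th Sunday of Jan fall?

Jan 2045 begins on a Sunday, so the first Sunday is Jan 1.
The 5th Sunday is 4 weeks later: 1 + 28 = 29.

Jan 29, 2045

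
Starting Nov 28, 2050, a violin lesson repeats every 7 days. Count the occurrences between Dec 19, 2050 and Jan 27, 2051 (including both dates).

Occurrences land 7·i days after Nov 28, 2050 for i = 0, 1, 2, …
Dec 19, 2050 is 21 days after the start; 21 ÷ 7 = 3 remainder 0. First occurrence in the window: #4 on Dec 19, 2050 (3×7 = 21 days in).
Jan 27, 2051 is 60 days after the start; 60 ÷ 7 = 8 remainder 4. Last occurrence in the window: #9 on Jan 23, 2051.
Occurrences #4 through #9: 6 in total.

6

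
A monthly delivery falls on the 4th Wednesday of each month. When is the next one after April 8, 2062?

April 26, 2062

April 2062 starts on a Saturday; its first Wednesday is the 5th, so the 4th Wednesday is the 26th — April 26, 2062.
April 26, 2062 is after April 8, 2062, so that is the next one.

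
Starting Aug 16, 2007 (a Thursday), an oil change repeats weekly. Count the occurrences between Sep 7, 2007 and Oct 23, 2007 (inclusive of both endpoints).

Occurrences land 7·i days after Aug 16, 2007 for i = 0, 1, 2, …
Sep 7, 2007 is 22 days after the start; 22 ÷ 7 = 3 remainder 1; since the remainder is 1, round up to i = 4. First occurrence in the window: #5 on Sep 13, 2007 (4×7 = 28 days in).
Oct 23, 2007 is 68 days after the start; 68 ÷ 7 = 9 remainder 5. Last occurrence in the window: #10 on Oct 18, 2007.
Occurrences #5 through #10: 6 in total.

6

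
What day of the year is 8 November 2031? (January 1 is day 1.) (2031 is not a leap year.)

312

Days in months before November: 31 + 28 + 31 + 30 + 31 + 30 + 31 + 31 + 30 + 31 = 304.
Plus 8 days into November → day 312.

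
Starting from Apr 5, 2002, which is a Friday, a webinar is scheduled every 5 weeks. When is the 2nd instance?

May 10, 2002

The 2nd occurrence is 1 interval after the first: 1 × 35 = 35 days after Apr 5, 2002.
Apr has 30 days — 25 days to the end of Apr leaves 10.
10 days into May → May 10, 2002.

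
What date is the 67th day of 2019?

January has 31 days (67 − 31 = 36 remain).
February has 28 days (36 − 28 = 8 remain).
8 into March → March 8.

2019-03-08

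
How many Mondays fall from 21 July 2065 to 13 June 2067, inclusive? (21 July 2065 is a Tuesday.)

21 July 2065 is a Tuesday; the first Monday on or after it is 27 July 2065 (6 days later).
From 27 July 2065 to 13 June 2067: 157 + 365 + 164 = 686 days (rest of 2065, 2066, to 13 June 2067 in 2067).
686 ÷ 7 = 98 full weeks with remainder 0, so 98 more Mondays after the first → 99.

99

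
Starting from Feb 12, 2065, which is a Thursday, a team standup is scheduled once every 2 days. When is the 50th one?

May 21, 2065

The 50th occurrence is 49 intervals after the first: 49 × 2 = 98 days after Feb 12, 2065.
Feb has 28 days — 16 days to the end of Feb leaves 82.
Mar has 31 days (51 left).
Apr has 30 days (21 left).
21 days into May → May 21, 2065.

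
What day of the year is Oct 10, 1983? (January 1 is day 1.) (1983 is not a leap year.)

283

Days in months before Oct: 31 + 28 + 31 + 30 + 31 + 30 + 31 + 31 + 30 = 273.
Plus 10 days into Oct → day 283.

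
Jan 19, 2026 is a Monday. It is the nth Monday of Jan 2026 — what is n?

3rd

Day 19 falls in week ⌈19/7⌉ of the month.
Days 1–7 hold the 1st Monday, 8–14 the 2nd, 15–21 the 3rd, 22–28 the 4th, 29–31 the 5th.
19 is in the range for the 3rd.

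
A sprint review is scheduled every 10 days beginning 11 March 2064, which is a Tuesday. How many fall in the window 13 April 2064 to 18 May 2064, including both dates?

3

Occurrences land 10·i days after 11 March 2064 for i = 0, 1, 2, …
13 April 2064 is 33 days after the start; 33 ÷ 10 = 3 remainder 3; since the remainder is 3, round up to i = 4. First occurrence in the window: #5 on 20 April 2064 (4×10 = 40 days in).
18 May 2064 is 68 days after the start; 68 ÷ 10 = 6 remainder 8. Last occurrence in the window: #7 on 10 May 2064.
Occurrences #5 through #7: 3 in total.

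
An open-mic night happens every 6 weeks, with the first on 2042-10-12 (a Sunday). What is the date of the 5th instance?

2043-03-29

The 5th occurrence is 4 intervals after the first: 4 × 42 = 168 days after 2042-10-12.
October has 31 days — 19 days to the end of October leaves 149.
November has 30 days (119 left).
December has 31 days (88 left).
January has 31 days (57 left).
February has 28 days (29 left).
29 days into March → 2043-03-29.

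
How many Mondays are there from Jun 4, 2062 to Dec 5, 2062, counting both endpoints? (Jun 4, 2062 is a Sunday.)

Jun 4, 2062 is a Sunday; the first Monday on or after it is Jun 5, 2062 (1 day later).
From Jun 5, 2062 to Dec 5, 2062: 25 + 31 + 31 + 30 + 31 + 30 + 5 = 183 days (rest of Jun, Jul, Aug, Sep, Oct, Nov, Dec).
183 ÷ 7 = 26 full weeks with remainder 1, so 26 more Mondays after the first → 27.

27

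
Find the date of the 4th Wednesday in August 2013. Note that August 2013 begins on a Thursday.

August 28, 2013

August 2013 begins on a Thursday, so the first Wednesday is August 7 (6 days later).
The 4th Wednesday is 3 weeks later: 7 + 21 = 28.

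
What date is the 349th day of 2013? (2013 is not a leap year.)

January has 31 days (349 − 31 = 318 remain).
February has 28 days (318 − 28 = 290 remain).
March has 31 days (290 − 31 = 259 remain).
April has 30 days (259 − 30 = 229 remain).
May has 31 days (229 − 31 = 198 remain).
June has 30 days (198 − 30 = 168 remain).
July has 31 days (168 − 31 = 137 remain).
August has 31 days (137 − 31 = 106 remain).
September has 30 days (106 − 30 = 76 remain).
October has 31 days (76 − 31 = 45 remain).
November has 30 days (45 − 30 = 15 remain).
15 into December → December 15.

15 December 2013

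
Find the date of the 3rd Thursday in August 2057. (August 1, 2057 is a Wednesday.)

August 2057 begins on a Wednesday, so the first Thursday is August 2 (1 day later).
The 3rd Thursday is 2 weeks later: 2 + 14 = 16.

August 16, 2057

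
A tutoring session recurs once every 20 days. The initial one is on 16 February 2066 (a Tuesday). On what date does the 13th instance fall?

The 13th occurrence is 12 intervals after the first: 12 × 20 = 240 days after 16 February 2066.
February has 28 days — 12 days to the end of February leaves 228.
March has 31 days (197 left).
April has 30 days (167 left).
May has 31 days (136 left).
June has 30 days (106 left).
July has 31 days (75 left).
August has 31 days (44 left).
September has 30 days (14 left).
14 days into October → 14 October 2066.

14 October 2066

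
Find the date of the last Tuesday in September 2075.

September 24, 2075

The first Tuesday of September 2075 is September 3.
September 2075 has 30 days. Adding weeks: 3, 10, 17, 24 — the last one ≤ 30 is the 24th.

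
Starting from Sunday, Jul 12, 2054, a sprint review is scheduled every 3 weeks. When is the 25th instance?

The 25th occurrence is 24 intervals after the first: 24 × 21 = 504 days after Jul 12, 2054.
Jul has 31 days — 19 days to the end of Jul leaves 485.
From end of Jul to end of 2054 is 153 days (332 left).
Jan has 31 days (301 left).
Feb has 28 days (273 left).
Mar has 31 days (242 left).
Apr has 30 days (212 left).
May has 31 days (181 left).
Jun has 30 days (151 left).
Jul has 31 days (120 left).
Aug has 31 days (89 left).
Sep has 30 days (59 left).
Oct has 31 days (28 left).
28 days into Nov → Nov 28, 2055.

Nov 28, 2055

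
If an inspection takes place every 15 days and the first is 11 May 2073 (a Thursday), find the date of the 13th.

7 November 2073

The 13th occurrence is 12 intervals after the first: 12 × 15 = 180 days after 11 May 2073.
May has 31 days — 20 days to the end of May leaves 160.
June has 30 days (130 left).
July has 31 days (99 left).
August has 31 days (68 left).
September has 30 days (38 left).
October has 31 days (7 left).
7 days into November → 7 November 2073.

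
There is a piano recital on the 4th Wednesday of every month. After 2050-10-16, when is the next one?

2050-10-26

October 2050 starts on a Saturday; its first Wednesday is the 5th, so the 4th Wednesday is the 26th — 2050-10-26.
2050-10-26 is after 2050-10-16, so that is the next one.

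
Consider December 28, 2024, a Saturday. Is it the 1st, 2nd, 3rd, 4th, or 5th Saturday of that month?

4th

Day 28 falls in week ⌈28/7⌉ of the month.
Days 1–7 hold the 1st Saturday, 8–14 the 2nd, 15–21 the 3rd, 22–28 the 4th, 29–31 the 5th.
28 is in the range for the 4th.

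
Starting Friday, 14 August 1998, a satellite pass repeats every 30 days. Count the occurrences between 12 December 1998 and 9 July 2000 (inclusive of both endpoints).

Occurrences land 30·i days after 14 August 1998 for i = 0, 1, 2, …
12 December 1998 is 120 days after the start; 120 ÷ 30 = 4 remainder 0. First occurrence in the window: #5 on 12 December 1998 (4×30 = 120 days in).
9 July 2000 is 695 days after the start; 695 ÷ 30 = 23 remainder 5. Last occurrence in the window: #24 on 4 July 2000.
Occurrences #5 through #24: 20 in total.

20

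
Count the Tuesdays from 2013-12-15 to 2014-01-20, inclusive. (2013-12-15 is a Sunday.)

2013-12-15 is a Sunday; the first Tuesday on or after it is 2013-12-17 (2 days later).
From 2013-12-17 to 2014-01-20: 14 + 20 = 34 days (rest of December, January).
34 ÷ 7 = 4 full weeks with remainder 6, so 4 more Tuesdays after the first → 5.

5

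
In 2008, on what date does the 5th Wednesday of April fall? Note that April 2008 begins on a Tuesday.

April 2008 begins on a Tuesday, so the first Wednesday is April 2 (1 day later).
The 5th Wednesday is 4 weeks later: 2 + 28 = 30.

April 30, 2008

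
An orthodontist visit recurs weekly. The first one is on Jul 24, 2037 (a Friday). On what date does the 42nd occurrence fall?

May 7, 2038

The 42nd occurrence is 41 intervals after the first: 41 × 7 = 287 days after Jul 24, 2037.
Jul has 31 days — 7 days to the end of Jul leaves 280.
Aug has 31 days (249 left).
Sep has 30 days (219 left).
Oct has 31 days (188 left).
Nov has 30 days (158 left).
Dec has 31 days (127 left).
Jan has 31 days (96 left).
Feb has 28 days (68 left).
Mar has 31 days (37 left).
Apr has 30 days (7 left).
7 days into May → May 7, 2038.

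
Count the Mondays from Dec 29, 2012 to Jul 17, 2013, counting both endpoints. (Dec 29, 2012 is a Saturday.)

Dec 29, 2012 is a Saturday; the first Monday on or after it is Dec 31, 2012 (2 days later).
From Dec 31, 2012 to Jul 17, 2013: 0 + 31 + 28 + 31 + 30 + 31 + 30 + 17 = 198 days (rest of Dec, Jan, Feb, Mar, Apr, May, Jun, Jul).
198 ÷ 7 = 28 full weeks with remainder 2, so 28 more Mondays after the first → 29.

29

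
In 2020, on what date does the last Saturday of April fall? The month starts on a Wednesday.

April 2020 begins on a Wednesday, so the first Saturday is April 4 (3 days later).
April 2020 has 30 days. Adding weeks: 4, 11, 18, 25 — the last one ≤ 30 is the 25th.

25 April 2020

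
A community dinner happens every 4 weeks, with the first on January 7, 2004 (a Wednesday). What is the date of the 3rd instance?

The 3rd occurrence is 2 intervals after the first: 2 × 28 = 56 days after January 7, 2004.
January has 31 days — 24 days to the end of January leaves 32.
February has 29 days (3 left).
3 days into March → March 3, 2004.

March 3, 2004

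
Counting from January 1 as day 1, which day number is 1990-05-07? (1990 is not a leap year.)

Days in months before May: 31 + 28 + 31 + 30 = 120.
Plus 7 days into May → day 127.

127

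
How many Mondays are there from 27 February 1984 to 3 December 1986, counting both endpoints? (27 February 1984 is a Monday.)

27 February 1984 is a Monday; the first Monday on or after it is 27 February 1984.
From 27 February 1984 to 3 December 1986: 308 + 365 + 337 = 1010 days (rest of 1984, 1985, to 3 December 1986 in 1986).
1010 ÷ 7 = 144 full weeks with remainder 2, so 144 more Mondays after the first → 145.

145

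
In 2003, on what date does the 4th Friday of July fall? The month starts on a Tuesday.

July 2003 begins on a Tuesday, so the first Friday is July 4 (3 days later).
The 4th Friday is 3 weeks later: 4 + 21 = 25.

July 25, 2003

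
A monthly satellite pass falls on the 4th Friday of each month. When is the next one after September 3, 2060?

September 24, 2060

September 2060 starts on a Wednesday; its first Friday is the 3rd, so the 4th Friday is the 24th — September 24, 2060.
September 24, 2060 is after September 3, 2060, so that is the next one.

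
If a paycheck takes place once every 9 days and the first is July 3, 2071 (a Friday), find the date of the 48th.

August 29, 2072

The 48th occurrence is 47 intervals after the first: 47 × 9 = 423 days after July 3, 2071.
July has 31 days — 28 days to the end of July leaves 395.
August has 31 days (364 left).
September has 30 days (334 left).
October has 31 days (303 left).
November has 30 days (273 left).
December has 31 days (242 left).
January has 31 days (211 left).
February has 29 days (182 left).
March has 31 days (151 left).
April has 30 days (121 left).
May has 31 days (90 left).
June has 30 days (60 left).
July has 31 days (29 left).
29 days into August → August 29, 2072.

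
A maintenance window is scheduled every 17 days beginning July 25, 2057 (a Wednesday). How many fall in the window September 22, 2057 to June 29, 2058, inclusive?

16

Occurrences land 17·i days after July 25, 2057 for i = 0, 1, 2, …
September 22, 2057 is 59 days after the start; 59 ÷ 17 = 3 remainder 8; since the remainder is 8, round up to i = 4. First occurrence in the window: #5 on October 1, 2057 (4×17 = 68 days in).
June 29, 2058 is 339 days after the start; 339 ÷ 17 = 19 remainder 16. Last occurrence in the window: #20 on June 13, 2058.
Occurrences #5 through #20: 16 in total.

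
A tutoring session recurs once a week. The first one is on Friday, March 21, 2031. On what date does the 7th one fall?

May 2, 2031

The 7th occurrence is 6 intervals after the first: 6 × 7 = 42 days after March 21, 2031.
March has 31 days — 10 days to the end of March leaves 32.
April has 30 days (2 left).
2 days into May → May 2, 2031.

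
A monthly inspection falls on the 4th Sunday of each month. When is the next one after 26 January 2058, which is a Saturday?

27 January 2058

January 2058 starts on a Tuesday; its first Sunday is the 6th, so the 4th Sunday is the 27th — 27 January 2058.
27 January 2058 is after 26 January 2058, so that is the next one.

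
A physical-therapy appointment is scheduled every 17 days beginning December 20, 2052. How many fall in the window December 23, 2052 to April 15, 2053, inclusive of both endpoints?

Occurrences land 17·i days after December 20, 2052 for i = 0, 1, 2, …
December 23, 2052 is 3 days after the start; 3 ÷ 17 = 0 remainder 3; since the remainder is 3, round up to i = 1. First occurrence in the window: #2 on January 6, 2053 (1×17 = 17 days in).
April 15, 2053 is 116 days after the start; 116 ÷ 17 = 6 remainder 14. Last occurrence in the window: #7 on April 1, 2053.
Occurrences #2 through #7: 6 in total.

6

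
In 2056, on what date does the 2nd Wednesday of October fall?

2056-10-11

The first Wednesday of October 2056 is October 4.
The 2nd Wednesday is 1 weeks later: 4 + 7 = 11.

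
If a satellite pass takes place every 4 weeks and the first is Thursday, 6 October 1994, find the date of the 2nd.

The 2nd occurrence is 1 interval after the first: 1 × 28 = 28 days after 6 October 1994.
October has 31 days — 25 days to the end of October leaves 3.
3 days into November → 3 November 1994.

3 November 1994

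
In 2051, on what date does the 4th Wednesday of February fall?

February 2051 begins on a Wednesday, so the first Wednesday is February 1.
The 4th Wednesday is 3 weeks later: 1 + 21 = 22.

22 February 2051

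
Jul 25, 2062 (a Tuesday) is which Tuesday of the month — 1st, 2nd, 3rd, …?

Day 25 falls in week ⌈25/7⌉ of the month.
Days 1–7 hold the 1st Tuesday, 8–14 the 2nd, 15–21 the 3rd, 22–28 the 4th, 29–31 the 5th.
25 is in the range for the 4th.

4th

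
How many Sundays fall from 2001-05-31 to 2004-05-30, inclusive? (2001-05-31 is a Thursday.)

157

2001-05-31 is a Thursday; the first Sunday on or after it is 2001-06-03 (3 days later).
From 2001-06-03 to 2004-05-30: 211 + 365 + 365 + 151 = 1092 days (rest of 2001, 2002, 2003, to 2004-05-30 in 2004).
1092 ÷ 7 = 156 full weeks with remainder 0, so 156 more Sundays after the first → 157.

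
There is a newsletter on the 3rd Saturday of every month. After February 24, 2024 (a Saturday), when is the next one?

March 16, 2024

February 2024 starts on a Thursday; its first Saturday is the 3rd, so the 3rd Saturday is the 17th — February 17, 2024.
That is not after February 24, 2024, so look at March 2024.
March 2024 starts on a Friday; its first Saturday is the 2nd, so the 3rd Saturday is the 16th — March 16, 2024.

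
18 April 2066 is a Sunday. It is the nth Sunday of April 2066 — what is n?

3rd

Day 18 falls in week ⌈18/7⌉ of the month.
Days 1–7 hold the 1st Sunday, 8–14 the 2nd, 15–21 the 3rd, 22–28 the 4th, 29–31 the 5th.
18 is in the range for the 3rd.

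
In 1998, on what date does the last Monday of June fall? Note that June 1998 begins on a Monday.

29 June 1998

June 1998 begins on a Monday, so the first Monday is June 1.
June 1998 has 30 days. Adding weeks: 1, 8, 15, 22, 29 — the last one ≤ 30 is the 29th.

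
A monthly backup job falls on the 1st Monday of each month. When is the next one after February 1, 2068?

February 6, 2068

February 2068 starts on a Wednesday, so its 1st Monday is February 6, 2068 (5 days in).
February 6, 2068 is after February 1, 2068, so that is the next one.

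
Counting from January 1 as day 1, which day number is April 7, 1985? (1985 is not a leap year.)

Days in months before April: 31 + 28 + 31 = 90.
Plus 7 days into April → day 97.

97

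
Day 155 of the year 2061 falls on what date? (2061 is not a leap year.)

January has 31 days (155 − 31 = 124 remain).
February has 28 days (124 − 28 = 96 remain).
March has 31 days (96 − 31 = 65 remain).
April has 30 days (65 − 30 = 35 remain).
May has 31 days (35 − 31 = 4 remain).
4 into June → June 4.

2061-06-04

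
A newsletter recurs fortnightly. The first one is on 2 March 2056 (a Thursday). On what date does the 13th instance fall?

17 August 2056

The 13th occurrence is 12 intervals after the first: 12 × 14 = 168 days after 2 March 2056.
March has 31 days — 29 days to the end of March leaves 139.
April has 30 days (109 left).
May has 31 days (78 left).
June has 30 days (48 left).
July has 31 days (17 left).
17 days into August → 17 August 2056.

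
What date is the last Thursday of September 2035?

2035-09-27

The first Thursday of September 2035 is September 6.
September 2035 has 30 days. Adding weeks: 6, 13, 20, 27 — the last one ≤ 30 is the 27th.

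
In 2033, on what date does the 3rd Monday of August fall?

August 2033 begins on a Monday, so the first Monday is August 1.
The 3rd Monday is 2 weeks later: 1 + 14 = 15.

2033-08-15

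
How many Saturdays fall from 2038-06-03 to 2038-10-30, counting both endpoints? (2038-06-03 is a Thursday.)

22

2038-06-03 is a Thursday; the first Saturday on or after it is 2038-06-05 (2 days later).
From 2038-06-05 to 2038-10-30: 25 + 31 + 31 + 30 + 30 = 147 days (rest of June, July, August, September, October).
147 ÷ 7 = 21 full weeks with remainder 0, so 21 more Saturdays after the first → 22.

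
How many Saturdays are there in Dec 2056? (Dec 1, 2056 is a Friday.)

5

Dec 1, 2056 is a Friday; the first Saturday on or after it is Dec 2, 2056 (1 day later).
From Dec 2, 2056 to Dec 31, 2056 is 31 − 2 = 29 days.
29 ÷ 7 = 4 full weeks with remainder 1, so 4 more Saturdays after the first → 5.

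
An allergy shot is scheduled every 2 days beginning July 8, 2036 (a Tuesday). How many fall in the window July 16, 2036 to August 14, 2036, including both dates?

Occurrences land 2·i days after July 8, 2036 for i = 0, 1, 2, …
July 16, 2036 is 8 days after the start; 8 ÷ 2 = 4 remainder 0. First occurrence in the window: #5 on July 16, 2036 (4×2 = 8 days in).
August 14, 2036 is 37 days after the start; 37 ÷ 2 = 18 remainder 1. Last occurrence in the window: #19 on August 13, 2036.
Occurrences #5 through #19: 15 in total.

15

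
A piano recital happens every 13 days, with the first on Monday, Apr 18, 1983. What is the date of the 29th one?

Apr 16, 1984

The 29th occurrence is 28 intervals after the first: 28 × 13 = 364 days after Apr 18, 1983.
Apr has 30 days — 12 days to the end of Apr leaves 352.
May has 31 days (321 left).
Jun has 30 days (291 left).
Jul has 31 days (260 left).
Aug has 31 days (229 left).
Sep has 30 days (199 left).
Oct has 31 days (168 left).
Nov has 30 days (138 left).
Dec has 31 days (107 left).
Jan has 31 days (76 left).
Feb has 29 days (47 left).
Mar has 31 days (16 left).
16 days into Apr → Apr 16, 1984.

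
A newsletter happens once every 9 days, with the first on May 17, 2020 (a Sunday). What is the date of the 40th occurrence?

The 40th occurrence is 39 intervals after the first: 39 × 9 = 351 days after May 17, 2020.
May has 31 days — 14 days to the end of May leaves 337.
Jun has 30 days (307 left).
Jul has 31 days (276 left).
Aug has 31 days (245 left).
Sep has 30 days (215 left).
Oct has 31 days (184 left).
Nov has 30 days (154 left).
Dec has 31 days (123 left).
Jan has 31 days (92 left).
Feb has 28 days (64 left).
Mar has 31 days (33 left).
Apr has 30 days (3 left).
3 days into May → May 3, 2021.

May 3, 2021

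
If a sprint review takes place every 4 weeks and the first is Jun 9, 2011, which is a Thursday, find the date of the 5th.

Sep 29, 2011

The 5th occurrence is 4 intervals after the first: 4 × 28 = 112 days after Jun 9, 2011.
Jun has 30 days — 21 days to the end of Jun leaves 91.
Jul has 31 days (60 left).
Aug has 31 days (29 left).
29 days into Sep → Sep 29, 2011.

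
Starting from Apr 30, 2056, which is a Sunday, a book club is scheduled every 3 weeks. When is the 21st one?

The 21st occurrence is 20 intervals after the first: 20 × 21 = 420 days after Apr 30, 2056.
Apr has 30 days — 0 days to the end of Apr leaves 420.
From end of Apr to end of 2056 is 245 days (175 left).
Jan has 31 days (144 left).
Feb has 28 days (116 left).
Mar has 31 days (85 left).
Apr has 30 days (55 left).
May has 31 days (24 left).
24 days into Jun → Jun 24, 2057.

Jun 24, 2057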